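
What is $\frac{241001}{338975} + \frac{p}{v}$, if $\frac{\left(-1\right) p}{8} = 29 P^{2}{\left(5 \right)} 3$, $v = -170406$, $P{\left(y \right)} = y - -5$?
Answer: $\frac{10776779401}{9627228975} \approx 1.1194$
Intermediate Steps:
$P{\left(y \right)} = 5 + y$ ($P{\left(y \right)} = y + 5 = 5 + y$)
$p = -69600$ ($p = - 8 \cdot 29 \left(5 + 5\right)^{2} \cdot 3 = - 8 \cdot 29 \cdot 10^{2} \cdot 3 = - 8 \cdot 29 \cdot 100 \cdot 3 = - 8 \cdot 2900 \cdot 3 = \left(-8\right) 8700 = -69600$)
$\frac{241001}{338975} + \frac{p}{v} = \frac{241001}{338975} - \frac{69600}{-170406} = 241001 \cdot \frac{1}{338975} - - \frac{11600}{28401} = \frac{241001}{338975} + \frac{11600}{28401} = \frac{10776779401}{9627228975}$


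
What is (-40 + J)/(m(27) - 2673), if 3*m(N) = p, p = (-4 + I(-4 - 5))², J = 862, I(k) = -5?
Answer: -137/441 ≈ -0.31066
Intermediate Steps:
p = 81 (p = (-4 - 5)² = (-9)² = 81)
m(N) = 27 (m(N) = (⅓)*81 = 27)
(-40 + J)/(m(27) - 2673) = (-40 + 862)/(27 - 2673) = 822/(-2646) = 822*(-1/2646) = -137/441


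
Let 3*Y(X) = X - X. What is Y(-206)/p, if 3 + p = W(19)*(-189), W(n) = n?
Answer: 0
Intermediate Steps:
Y(X) = 0 (Y(X) = (X - X)/3 = (⅓)*0 = 0)
p = -3594 (p = -3 + 19*(-189) = -3 - 3591 = -3594)
Y(-206)/p = 0/(-3594) = 0*(-1/3594) = 0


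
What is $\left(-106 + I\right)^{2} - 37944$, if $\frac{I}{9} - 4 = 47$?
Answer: $86665$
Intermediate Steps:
$I = 459$ ($I = 36 + 9 \cdot 47 = 36 + 423 = 459$)
$\left(-106 + I\right)^{2} - 37944 = \left(-106 + 459\right)^{2} - 37944 = 353^{2} - 37944 = 124609 - 37944 = 86665$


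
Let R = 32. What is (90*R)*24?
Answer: 69120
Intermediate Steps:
(90*R)*24 = (90*32)*24 = 2880*24 = 69120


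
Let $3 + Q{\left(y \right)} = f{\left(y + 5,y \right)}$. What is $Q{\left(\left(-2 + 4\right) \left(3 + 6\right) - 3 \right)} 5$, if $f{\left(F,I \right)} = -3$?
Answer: $-30$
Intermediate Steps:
$Q{\left(y \right)} = -6$ ($Q{\left(y \right)} = -3 - 3 = -6$)
$Q{\left(\left(-2 + 4\right) \left(3 + 6\right) - 3 \right)} 5 = \left(-6\right) 5 = -30$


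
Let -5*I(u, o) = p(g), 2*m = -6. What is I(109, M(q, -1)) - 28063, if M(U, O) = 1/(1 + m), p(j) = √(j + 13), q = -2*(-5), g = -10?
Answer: -28063 - √3/5 ≈ -28063.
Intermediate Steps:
m = -3 (m = (½)*(-6) = -3)
q = 10
p(j) = √(13 + j)
M(U, O) = -½ (M(U, O) = 1/(1 - 3) = 1/(-2) = -½)
I(u, o) = -√3/5 (I(u, o) = -√(13 - 10)/5 = -√3/5)
I(109, M(q, -1)) - 28063 = -√3/5 - 28063 = -28063 - √3/5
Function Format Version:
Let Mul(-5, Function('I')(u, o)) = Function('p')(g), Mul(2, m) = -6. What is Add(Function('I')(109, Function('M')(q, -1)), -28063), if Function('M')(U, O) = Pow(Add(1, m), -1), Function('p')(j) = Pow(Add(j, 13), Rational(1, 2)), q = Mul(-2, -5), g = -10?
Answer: Add(-28063, Mul(Rational(-1, 5), Pow(3, Rational(1, 2)))) ≈ -28063.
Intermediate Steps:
m = -3 (m = Mul(Rational(1, 2), -6) = -3)
q = 10
Function('p')(j) = Pow(Add(13, j), Rational(1, 2))
Function('M')(U, O) = Rational(-1, 2) (Function('M')(U, O) = Pow(Add(1, -3), -1) = Pow(-2, -1) = Rational(-1, 2))
Function('I')(u, o) = Mul(Rational(-1, 5), Pow(3, Rational(1, 2))) (Function('I')(u, o) = Mul(Rational(-1, 5), Pow(Add(13, -10), Rational(1, 2))) = Mul(Rational(-1, 5), Pow(3, Rational(1, 2))))
Add(Function('I')(109, Function('M')(q, -1)), -28063) = Add(Mul(Rational(-1, 5), Pow(3, Rational(1, 2))), -28063) = Add(-28063, Mul(Rational(-1, 5), Pow(3, Rational(1, 2))))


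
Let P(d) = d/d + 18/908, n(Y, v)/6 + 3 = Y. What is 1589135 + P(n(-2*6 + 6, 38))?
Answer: 721467753/454 ≈ 1.5891e+6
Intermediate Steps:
n(Y, v) = -18 + 6*Y
P(d) = 463/454 (P(d) = 1 + 18*(1/908) = 1 + 9/454 = 463/454)
1589135 + P(n(-2*6 + 6, 38)) = 1589135 + 463/454 = 721467753/454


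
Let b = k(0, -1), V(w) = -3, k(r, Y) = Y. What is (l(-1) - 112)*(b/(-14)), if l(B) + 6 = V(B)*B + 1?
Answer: -57/7 ≈ -8.1429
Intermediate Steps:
b = -1
l(B) = -5 - 3*B (l(B) = -6 + (-3*B + 1) = -6 + (1 - 3*B) = -5 - 3*B)
(l(-1) - 112)*(b/(-14)) = ((-5 - 3*(-1)) - 112)*(-1/(-14)) = ((-5 + 3) - 112)*(-1*(-1/14)) = (-2 - 112)*(1/14) = -114*1/14 = -57/7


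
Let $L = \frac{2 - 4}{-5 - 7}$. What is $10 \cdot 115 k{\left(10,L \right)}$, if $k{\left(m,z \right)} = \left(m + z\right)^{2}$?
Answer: $\frac{2139575}{18} \approx 1.1887 \cdot 10^{5}$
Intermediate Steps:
$L = \frac{1}{6}$ ($L = - \frac{2}{-12} = \left(-2\right) \left(- \frac{1}{12}\right) = \frac{1}{6} \approx 0.16667$)
$10 \cdot 115 k{\left(10,L \right)} = 10 \cdot 115 \left(10 + \frac{1}{6}\right)^{2} = 1150 \left(\frac{61}{6}\right)^{2} = 1150 \cdot \frac{3721}{36} = \frac{2139575}{18}$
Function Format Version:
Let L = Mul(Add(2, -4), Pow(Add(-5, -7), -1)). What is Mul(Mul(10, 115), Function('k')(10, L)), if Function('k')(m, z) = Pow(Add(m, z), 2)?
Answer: Rational(2139575, 18) ≈ 1.1887e+5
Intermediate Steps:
L = Rational(1, 6) (L = Mul(-2, Pow(-12, -1)) = Mul(-2, Rational(-1, 12)) = Rational(1, 6) ≈ 0.16667)
Mul(Mul(10, 115), Function('k')(10, L)) = Mul(Mul(10, 115), Pow(Add(10, Rational(1, 6)), 2)) = Mul(1150, Pow(Rational(61, 6), 2)) = Mul(1150, Rational(3721, 36)) = Rational(2139575, 18)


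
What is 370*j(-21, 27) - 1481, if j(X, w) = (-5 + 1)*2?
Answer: -4441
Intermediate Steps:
j(X, w) = -8 (j(X, w) = -4*2 = -8)
370*j(-21, 27) - 1481 = 370*(-8) - 1481 = -2960 - 1481 = -4441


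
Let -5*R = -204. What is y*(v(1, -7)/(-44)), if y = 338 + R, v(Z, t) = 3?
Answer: -2841/110 ≈ -25.827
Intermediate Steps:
R = 204/5 (R = -⅕*(-204) = 204/5 ≈ 40.800)
y = 1894/5 (y = 338 + 204/5 = 1894/5 ≈ 378.80)
y*(v(1, -7)/(-44)) = 1894*(3/(-44))/5 = 1894*(3*(-1/44))/5 = (1894/5)*(-3/44) = -2841/110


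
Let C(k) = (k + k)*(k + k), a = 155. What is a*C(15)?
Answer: 139500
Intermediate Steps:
C(k) = 4*k² (C(k) = (2*k)*(2*k) = 4*k²)
a*C(15) = 155*(4*15²) = 155*(4*225) = 155*900 = 139500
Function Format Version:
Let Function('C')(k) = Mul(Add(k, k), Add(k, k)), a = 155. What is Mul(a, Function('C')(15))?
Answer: 139500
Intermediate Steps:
Function('C')(k) = Mul(4, Pow(k, 2)) (Function('C')(k) = Mul(Mul(2, k), Mul(2, k)) = Mul(4, Pow(k, 2)))
Mul(a, Function('C')(15)) = Mul(155, Mul(4, Pow(15, 2))) = Mul(155, Mul(4, 225)) = Mul(155, 900) = 139500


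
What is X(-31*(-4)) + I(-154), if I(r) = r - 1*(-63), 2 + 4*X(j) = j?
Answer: -121/2 ≈ -60.500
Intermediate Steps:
X(j) = -1/2 + j/4
I(r) = 63 + r (I(r) = r + 63 = 63 + r)
X(-31*(-4)) + I(-154) = (-1/2 + (-31*(-4))/4) + (63 - 154) = (-1/2 + (1/4)*124) - 91 = (-1/2 + 31) - 91 = 61/2 - 91 = -121/2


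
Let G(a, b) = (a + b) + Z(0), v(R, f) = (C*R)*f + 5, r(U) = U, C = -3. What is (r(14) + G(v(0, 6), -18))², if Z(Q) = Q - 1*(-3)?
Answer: 16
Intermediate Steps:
Z(Q) = 3 + Q (Z(Q) = Q + 3 = 3 + Q)
v(R, f) = 5 - 3*R*f (v(R, f) = (-3*R)*f + 5 = -3*R*f + 5 = 5 - 3*R*f)
G(a, b) = 3 + a + b (G(a, b) = (a + b) + (3 + 0) = (a + b) + 3 = 3 + a + b)
(r(14) + G(v(0, 6), -18))² = (14 + (3 + (5 - 3*0*6) - 18))² = (14 + (3 + (5 + 0) - 18))² = (14 + (3 + 5 - 18))² = (14 - 10)² = 4² = 16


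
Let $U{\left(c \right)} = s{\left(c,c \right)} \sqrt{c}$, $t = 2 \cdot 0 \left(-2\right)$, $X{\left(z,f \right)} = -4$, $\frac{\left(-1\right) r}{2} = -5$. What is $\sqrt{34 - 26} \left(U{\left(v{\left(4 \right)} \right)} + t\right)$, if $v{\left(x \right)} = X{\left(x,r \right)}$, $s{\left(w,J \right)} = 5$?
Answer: $20 i \sqrt{2} \approx 28.284 i$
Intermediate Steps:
$r = 10$ ($r = \left(-2\right) \left(-5\right) = 10$)
$t = 0$ ($t = 0 \left(-2\right) = 0$)
$v{\left(x \right)} = -4$
$U{\left(c \right)} = 5 \sqrt{c}$
$\sqrt{34 - 26} \left(U{\left(v{\left(4 \right)} \right)} + t\right) = \sqrt{34 - 26} \left(5 \sqrt{-4} + 0\right) = \sqrt{8} \left(5 \cdot 2 i + 0\right) = 2 \sqrt{2} \left(10 i + 0\right) = 2 \sqrt{2} \cdot 10 i = 20 i \sqrt{2}$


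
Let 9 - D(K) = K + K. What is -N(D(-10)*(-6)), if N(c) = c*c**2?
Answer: 5268024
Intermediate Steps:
D(K) = 9 - 2*K (D(K) = 9 - (K + K) = 9 - 2*K)
N(c) = c**3
-N(D(-10)*(-6)) = -((9 - 2*(-10))*(-6))**3 = -((9 + 20)*(-6))**3 = -(29*(-6))**3 = -1*(-174)**3 = -1*(-5268024) = 5268024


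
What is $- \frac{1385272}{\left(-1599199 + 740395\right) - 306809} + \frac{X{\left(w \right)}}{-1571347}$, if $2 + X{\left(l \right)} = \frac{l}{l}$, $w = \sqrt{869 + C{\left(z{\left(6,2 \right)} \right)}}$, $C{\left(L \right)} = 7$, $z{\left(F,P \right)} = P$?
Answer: $\frac{2176744166997}{1831582490711} \approx 1.1884$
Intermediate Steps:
$w = 2 \sqrt{219}$ ($w = \sqrt{869 + 7} = \sqrt{876} = 2 \sqrt{219} \approx 29.597$)
$X{\left(l \right)} = -1$ ($X{\left(l \right)} = -2 + \frac{l}{l} = -2 + 1 = -1$)
$- \frac{1385272}{\left(-1599199 + 740395\right) - 306809} + \frac{X{\left(w \right)}}{-1571347} = - \frac{1385272}{\left(-1599199 + 740395\right) - 306809} - \frac{1}{-1571347} = - \frac{1385272}{-858804 - 306809} - - \frac{1}{1571347} = - \frac{1385272}{-1165613} + \frac{1}{1571347} = \left(-1385272\right) \left(- \frac{1}{1165613}\right) + \frac{1}{1571347} = \frac{1385272}{1165613} + \frac{1}{1571347} = \frac{2176744166997}{1831582490711}$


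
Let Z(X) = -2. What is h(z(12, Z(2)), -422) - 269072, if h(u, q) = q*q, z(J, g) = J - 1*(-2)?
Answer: -90988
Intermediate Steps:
z(J, g) = 2 + J (z(J, g) = J + 2 = 2 + J)
h(u, q) = q²
h(z(12, Z(2)), -422) - 269072 = (-422)² - 269072 = 178084 - 269072 = -90988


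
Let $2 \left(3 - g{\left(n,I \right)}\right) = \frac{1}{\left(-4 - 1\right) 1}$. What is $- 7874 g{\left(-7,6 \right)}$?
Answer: $- \frac{122047}{5} \approx -24409.0$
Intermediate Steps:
$g{\left(n,I \right)} = \frac{31}{10}$ ($g{\left(n,I \right)} = 3 - \frac{\frac{1}{-4 - 1} \cdot 1^{-1}}{2} = 3 - \frac{\frac{1}{-5} \cdot 1}{2} = 3 - \frac{\left(- \frac{1}{5}\right) 1}{2} = 3 - - \frac{1}{10} = 3 + \frac{1}{10} = \frac{31}{10}$)
$- 7874 g{\left(-7,6 \right)} = \left(-7874\right) \frac{31}{10} = - \frac{122047}{5}$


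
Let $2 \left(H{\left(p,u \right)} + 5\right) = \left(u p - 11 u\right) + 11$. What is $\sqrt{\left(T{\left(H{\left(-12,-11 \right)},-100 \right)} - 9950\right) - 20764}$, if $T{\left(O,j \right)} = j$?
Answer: $i \sqrt{30814} \approx 175.54 i$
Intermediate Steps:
$H{\left(p,u \right)} = \frac{1}{2} - \frac{11 u}{2} + \frac{p u}{2}$ ($H{\left(p,u \right)} = -5 + \frac{\left(u p - 11 u\right) + 11}{2} = -5 + \frac{\left(p u - 11 u\right) + 11}{2} = -5 + \frac{\left(- 11 u + p u\right) + 11}{2} = -5 + \frac{11 - 11 u + p u}{2} = -5 + \left(\frac{11}{2} - \frac{11 u}{2} + \frac{p u}{2}\right) = \frac{1}{2} - \frac{11 u}{2} + \frac{p u}{2}$)
$\sqrt{\left(T{\left(H{\left(-12,-11 \right)},-100 \right)} - 9950\right) - 20764} = \sqrt{\left(-100 - 9950\right) - 20764} = \sqrt{-10050 - 20764} = \sqrt{-30814} = i \sqrt{30814}$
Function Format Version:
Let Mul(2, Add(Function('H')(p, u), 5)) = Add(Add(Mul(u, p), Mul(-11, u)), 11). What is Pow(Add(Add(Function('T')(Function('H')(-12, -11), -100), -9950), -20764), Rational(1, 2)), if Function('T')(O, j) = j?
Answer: Mul(I, Pow(30814, Rational(1, 2))) ≈ Mul(175.54, I)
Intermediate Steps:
Function('H')(p, u) = Add(Rational(1, 2), Mul(Rational(-11, 2), u), Mul(Rational(1, 2), p, u)) (Function('H')(p, u) = Add(-5, Mul(Rational(1, 2), Add(Add(Mul(u, p), Mul(-11, u)), 11))) = Add(-5, Mul(Rational(1, 2), Add(Add(Mul(p, u), Mul(-11, u)), 11))) = Add(-5, Mul(Rational(1, 2), Add(Add(Mul(-11, u), Mul(p, u)), 11))) = Add(-5, Mul(Rational(1, 2), Add(11, Mul(-11, u), Mul(p, u)))) = Add(-5, Add(Rational(11, 2), Mul(Rational(-11, 2), u), Mul(Rational(1, 2), p, u))) = Add(Rational(1, 2), Mul(Rational(-11, 2), u), Mul(Rational(1, 2), p, u)))
Pow(Add(Add(Function('T')(Function('H')(-12, -11), -100), -9950), -20764), Rational(1, 2)) = Pow(Add(Add(-100, -9950), -20764), Rational(1, 2)) = Pow(Add(-10050, -20764), Rational(1, 2)) = Pow(-30814, Rational(1, 2)) = Mul(I, Pow(30814, Rational(1, 2)))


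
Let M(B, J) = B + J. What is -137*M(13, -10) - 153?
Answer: -564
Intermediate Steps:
-137*M(13, -10) - 153 = -137*(13 - 10) - 153 = -137*3 - 153 = -411 - 153 = -564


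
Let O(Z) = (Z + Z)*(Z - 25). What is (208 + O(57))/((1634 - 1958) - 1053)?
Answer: -3856/1377 ≈ -2.8003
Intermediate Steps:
O(Z) = 2*Z*(-25 + Z) (O(Z) = (2*Z)*(-25 + Z) = 2*Z*(-25 + Z))
(208 + O(57))/((1634 - 1958) - 1053) = (208 + 2*57*(-25 + 57))/((1634 - 1958) - 1053) = (208 + 2*57*32)/(-324 - 1053) = (208 + 3648)/(-1377) = 3856*(-1/1377) = -3856/1377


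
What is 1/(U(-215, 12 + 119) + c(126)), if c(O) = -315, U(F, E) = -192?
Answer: -1/507 ≈ -0.0019724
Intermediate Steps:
1/(U(-215, 12 + 119) + c(126)) = 1/(-192 - 315) = 1/(-507) = -1/507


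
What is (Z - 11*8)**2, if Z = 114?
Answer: 676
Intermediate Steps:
(Z - 11*8)**2 = (114 - 11*8)**2 = (114 - 88)**2 = 26**2 = 676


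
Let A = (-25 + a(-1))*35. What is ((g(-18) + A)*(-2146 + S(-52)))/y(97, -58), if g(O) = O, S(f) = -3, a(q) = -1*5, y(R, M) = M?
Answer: -1147566/29 ≈ -39571.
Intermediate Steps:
a(q) = -5
A = -1050 (A = (-25 - 5)*35 = -30*35 = -1050)
((g(-18) + A)*(-2146 + S(-52)))/y(97, -58) = ((-18 - 1050)*(-2146 - 3))/(-58) = -1068*(-2149)*(-1/58) = 2295132*(-1/58) = -1147566/29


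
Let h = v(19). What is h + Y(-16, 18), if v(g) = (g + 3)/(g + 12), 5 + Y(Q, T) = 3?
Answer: -40/31 ≈ -1.2903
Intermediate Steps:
Y(Q, T) = -2 (Y(Q, T) = -5 + 3 = -2)
v(g) = (3 + g)/(12 + g)
h = 22/31 (h = (3 + 19)/(12 + 19) = 22/31 ≈ 0.70968)
h + Y(-16, 18) = 22/31 - 2 = -40/31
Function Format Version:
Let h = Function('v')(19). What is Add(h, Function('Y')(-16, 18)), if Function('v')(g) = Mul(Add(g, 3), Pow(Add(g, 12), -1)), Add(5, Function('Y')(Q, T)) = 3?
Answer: Rational(-40, 31) ≈ -1.2903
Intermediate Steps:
Function('Y')(Q, T) = -2 (Function('Y')(Q, T) = Add(-5, 3) = -2)
Function('v')(g) = Mul(Pow(Add(12, g), -1), Add(3, g)) (Function('v')(g) = Mul(Add(3, g), Pow(Add(12, g), -1)) = Mul(Pow(Add(12, g), -1), Add(3, g)))
h = Rational(22, 31) (h = Mul(Pow(Add(12, 19), -1), Add(3, 19)) = Mul(Pow(31, -1), 22) = Mul(Rational(1, 31), 22) = Rational(22, 31) ≈ 0.70968)
Add(h, Function('Y')(-16, 18)) = Add(Rational(22, 31), -2) = Rational(-40, 31)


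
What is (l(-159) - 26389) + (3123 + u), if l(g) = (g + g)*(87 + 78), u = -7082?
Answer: -82818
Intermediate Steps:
l(g) = 330*g (l(g) = (2*g)*165 = 330*g)
(l(-159) - 26389) + (3123 + u) = (330*(-159) - 26389) + (3123 - 7082) = (-52470 - 26389) - 3959 = -78859 - 3959 = -82818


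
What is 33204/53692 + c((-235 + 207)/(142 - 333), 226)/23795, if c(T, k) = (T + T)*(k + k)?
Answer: 38066521321/61005454435 ≈ 0.62399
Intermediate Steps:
c(T, k) = 4*T*k (c(T, k) = (2*T)*(2*k) = 4*T*k)
33204/53692 + c((-235 + 207)/(142 - 333), 226)/23795 = 33204/53692 + (4*((-235 + 207)/(142 - 333))*226)/23795 = 33204*(1/53692) + (4*(-28/(-191))*226)*(1/23795) = 8301/13423 + (4*(-28*(-1/191))*226)*(1/23795) = 8301/13423 + (4*(28/191)*226)*(1/23795) = 8301/13423 + (25312/191)*(1/23795) = 8301/13423 + 25312/4544845 = 38066521321/61005454435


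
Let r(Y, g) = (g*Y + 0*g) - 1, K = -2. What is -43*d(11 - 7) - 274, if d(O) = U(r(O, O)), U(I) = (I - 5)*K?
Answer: 586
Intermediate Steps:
r(Y, g) = -1 + Y*g (r(Y, g) = (Y*g + 0) - 1 = Y*g - 1 = -1 + Y*g)
U(I) = 10 - 2*I (U(I) = (I - 5)*(-2) = (-5 + I)*(-2) = 10 - 2*I)
d(O) = 12 - 2*O² (d(O) = 10 - 2*(-1 + O*O) = 10 - 2*(-1 + O²) = 10 + (2 - 2*O²) = 12 - 2*O²)
-43*d(11 - 7) - 274 = -43*(12 - 2*(11 - 7)²) - 274 = -43*(12 - 2*4²) - 274 = -43*(12 - 2*16) - 274 = -43*(12 - 32) - 274 = -43*(-20) - 274 = 860 - 274 = 586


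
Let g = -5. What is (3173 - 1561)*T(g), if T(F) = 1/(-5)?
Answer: -1612/5 ≈ -322.40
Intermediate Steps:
T(F) = -⅕ (T(F) = 1*(-⅕) = -⅕)
(3173 - 1561)*T(g) = (3173 - 1561)*(-⅕) = 1612*(-⅕) = -1612/5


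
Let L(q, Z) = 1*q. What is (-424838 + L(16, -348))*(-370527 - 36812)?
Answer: 173046568658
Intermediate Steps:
L(q, Z) = q
(-424838 + L(16, -348))*(-370527 - 36812) = (-424838 + 16)*(-370527 - 36812) = -424822*(-407339) = 173046568658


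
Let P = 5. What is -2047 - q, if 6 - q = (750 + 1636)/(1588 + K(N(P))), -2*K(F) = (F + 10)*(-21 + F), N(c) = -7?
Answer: -1672002/815 ≈ -2051.5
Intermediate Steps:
K(F) = -(-21 + F)*(10 + F)/2 (K(F) = -(F + 10)*(-21 + F)/2 = -(10 + F)*(-21 + F)/2 = -(-21 + F)*(10 + F)/2)
q = 3697/815 (q = 6 - (750 + 1636)/(1588 + (105 - ½*(-7)² + (11/2)*(-7))) = 6 - 2386/(1588 + (105 - ½*49 - 77/2)) = 6 - 2386/(1588 + (105 - 49/2 - 77/2)) = 6 - 2386/(1588 + 42) = 6 - 2386/1630 = 6 - 1*1193/815 = 6 - 1193/815 = 3697/815 ≈ 4.5362)
-2047 - q = -2047 - 1*3697/815 = -2047 - 3697/815 = -1672002/815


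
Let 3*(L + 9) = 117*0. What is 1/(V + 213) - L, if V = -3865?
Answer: 32867/3652 ≈ 8.9997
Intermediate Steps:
L = -9 (L = -9 + (117*0)/3 = -9 + (⅓)*0 = -9 + 0 = -9)
1/(V + 213) - L = 1/(-3865 + 213) - 1*(-9) = 1/(-3652) + 9 = -1/3652 + 9 = 32867/3652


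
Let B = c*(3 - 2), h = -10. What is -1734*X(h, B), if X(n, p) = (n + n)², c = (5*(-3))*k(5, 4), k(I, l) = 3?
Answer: -693600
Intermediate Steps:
c = -45 (c = (5*(-3))*3 = -15*3 = -45)
B = -45 (B = -45*(3 - 2) = -45*1 = -45)
X(n, p) = 4*n² (X(n, p) = (2*n)² = 4*n²)
-1734*X(h, B) = -1734*4*(-10)² = -1734*4*100 = -1734*400 = -1*693600 = -693600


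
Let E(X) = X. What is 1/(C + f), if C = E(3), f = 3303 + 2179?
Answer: 1/5485 ≈ 0.00018232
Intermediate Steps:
f = 5482
C = 3
1/(C + f) = 1/(3 + 5482) = 1/5485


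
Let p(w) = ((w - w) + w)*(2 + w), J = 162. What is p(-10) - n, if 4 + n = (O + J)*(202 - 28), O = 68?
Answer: -39936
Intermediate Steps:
p(w) = w*(2 + w) (p(w) = (0 + w)*(2 + w) = w*(2 + w))
n = 40016 (n = -4 + (68 + 162)*(202 - 28) = -4 + 230*174 = -4 + 40020 = 40016)
p(-10) - n = -10*(2 - 10) - 1*40016 = -10*(-8) - 40016 = 80 - 40016 = -39936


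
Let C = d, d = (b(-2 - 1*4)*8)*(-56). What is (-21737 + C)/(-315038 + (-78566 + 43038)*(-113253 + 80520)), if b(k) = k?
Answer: -19049/1162622986 ≈ -1.6384e-5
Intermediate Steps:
d = 2688 (d = ((-2 - 1*4)*8)*(-56) = ((-2 - 4)*8)*(-56) = -6*8*(-56) = -48*(-56) = 2688)
C = 2688
(-21737 + C)/(-315038 + (-78566 + 43038)*(-113253 + 80520)) = (-21737 + 2688)/(-315038 + (-78566 + 43038)*(-113253 + 80520)) = -19049/(-315038 - 35528*(-32733)) = -19049/(-315038 + 1162938024) = -19049/1162622986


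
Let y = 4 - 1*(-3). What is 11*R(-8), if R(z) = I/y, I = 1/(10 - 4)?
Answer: 11/42 ≈ 0.26190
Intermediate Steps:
y = 7 (y = 4 + 3 = 7)
I = ⅙ (I = 1/6 = ⅙ ≈ 0.16667)
R(z) = 1/42 (R(z) = (⅙)/7 = (⅙)*(⅐) = 1/42)
11*R(-8) = 11*(1/42) = 11/42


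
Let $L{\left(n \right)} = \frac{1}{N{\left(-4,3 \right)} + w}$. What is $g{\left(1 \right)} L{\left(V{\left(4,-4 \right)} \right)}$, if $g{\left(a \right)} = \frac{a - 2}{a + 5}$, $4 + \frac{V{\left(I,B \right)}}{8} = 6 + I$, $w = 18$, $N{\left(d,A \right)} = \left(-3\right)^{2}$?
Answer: $- \frac{1}{162} \approx -0.0061728$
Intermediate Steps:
$N{\left(d,A \right)} = 9$
$V{\left(I,B \right)} = 16 + 8 I$ ($V{\left(I,B \right)} = -32 + 8 \left(6 + I\right) = -32 + \left(48 + 8 I\right) = 16 + 8 I$)
$g{\left(a \right)} = \frac{-2 + a}{5 + a}$
$L{\left(n \right)} = \frac{1}{27}$ ($L{\left(n \right)} = \frac{1}{9 + 18} = \frac{1}{27}$)
$g{\left(1 \right)} L{\left(V{\left(4,-4 \right)} \right)} = \frac{-2 + 1}{5 + 1} \cdot \frac{1}{27} = \frac{1}{6} \left(-1\right) \frac{1}{27} = \left(- \frac{1}{6}\right) \frac{1}{27} = - \frac{1}{162}$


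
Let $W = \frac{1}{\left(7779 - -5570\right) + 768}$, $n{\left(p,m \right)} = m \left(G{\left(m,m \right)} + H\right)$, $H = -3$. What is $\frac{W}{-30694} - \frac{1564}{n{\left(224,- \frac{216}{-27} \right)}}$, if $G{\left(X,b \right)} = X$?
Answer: $- \frac{42355778607}{1083267995} \approx -39.1$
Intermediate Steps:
$n{\left(p,m \right)} = m \left(-3 + m\right)$ ($n{\left(p,m \right)} = m \left(m - 3\right) = m \left(-3 + m\right)$)
$W = \frac{1}{14117}$ ($W = \frac{1}{\left(7779 + 5570\right) + 768} = \frac{1}{13349 + 768} = \frac{1}{14117} \approx 7.0837 \cdot 10^{-5}$)
$\frac{W}{-30694} - \frac{1564}{n{\left(224,- \frac{216}{-27} \right)}} = \frac{1}{14117 \left(-30694\right)} - \frac{1564}{- \frac{216}{-27} \left(-3 - \frac{216}{-27}\right)} = \frac{1}{14117} \left(- \frac{1}{30694}\right) - \frac{1564}{\left(-216\right) \left(- \frac{1}{27}\right) \left(-3 - -8\right)} = - \frac{1}{433307198} - \frac{1564}{8 \left(-3 + 8\right)} = - \frac{1}{433307198} - \frac{1564}{8 \cdot 5} = - \frac{1}{433307198} - \frac{1564}{40} = - \frac{1}{433307198} - \frac{391}{10} = - \frac{42355778607}{1083267995}$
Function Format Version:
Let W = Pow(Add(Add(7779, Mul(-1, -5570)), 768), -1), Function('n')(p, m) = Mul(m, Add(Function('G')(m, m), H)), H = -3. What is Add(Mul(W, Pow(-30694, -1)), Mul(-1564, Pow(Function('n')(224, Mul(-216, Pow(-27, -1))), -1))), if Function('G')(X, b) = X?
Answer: Rational(-42355778607, 1083267995) ≈ -39.100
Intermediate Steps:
Function('n')(p, m) = Mul(m, Add(-3, m)) (Function('n')(p, m) = Mul(m, Add(m, -3)) = Mul(m, Add(-3, m)))
W = Rational(1, 14117) (W = Pow(Add(Add(7779, 5570), 768), -1) = Pow(Add(13349, 768), -1) = Pow(14117, -1) = Rational(1, 14117) ≈ 7.0837e-5)
Add(Mul(W, Pow(-30694, -1)), Mul(-1564, Pow(Function('n')(224, Mul(-216, Pow(-27, -1))), -1))) = Add(Mul(Rational(1, 14117), Pow(-30694, -1)), Mul(-1564, Pow(Mul(Mul(-216, Pow(-27, -1)), Add(-3, Mul(-216, Pow(-27, -1)))), -1))) = Add(Mul(Rational(1, 14117), Rational(-1, 30694)), Mul(-1564, Pow(Mul(Mul(-216, Rational(-1, 27)), Add(-3, Mul(-216, Rational(-1, 27)))), -1))) = Add(Rational(-1, 433307198), Mul(-1564, Pow(Mul(8, Add(-3, 8)), -1))) = Add(Rational(-1, 433307198), Mul(-1564, Pow(Mul(8, 5), -1))) = Add(Rational(-1, 433307198), Mul(-1564, Pow(40, -1))) = Add(Rational(-1, 433307198), Mul(-1564, Rational(1, 40))) = Add(Rational(-1, 433307198), Rational(-391, 10)) = Rational(-42355778607, 1083267995)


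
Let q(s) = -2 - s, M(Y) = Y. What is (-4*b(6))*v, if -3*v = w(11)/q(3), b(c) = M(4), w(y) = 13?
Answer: -208/15 ≈ -13.867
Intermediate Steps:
b(c) = 4
v = 13/15 (v = -13/(3*(-2 - 1*3)) = -13/(3*(-2 - 3)) = -13/(3*(-5)) = -13*(-1)/(3*5) = -⅓*(-13/5) = 13/15 ≈ 0.86667)
(-4*b(6))*v = -4*4*(13/15) = -16*13/15 = -208/15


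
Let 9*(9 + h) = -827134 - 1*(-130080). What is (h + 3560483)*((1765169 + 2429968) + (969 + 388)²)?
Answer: 189230141098232/9 ≈ 2.1026e+13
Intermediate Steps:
h = -697135/9 (h = -9 + (-827134 - 1*(-130080))/9 = -9 + (-827134 + 130080)/9 = -9 + (⅑)*(-697054) = -9 - 697054/9 = -697135/9 ≈ -77460.)
(h + 3560483)*((1765169 + 2429968) + (969 + 388)²) = (-697135/9 + 3560483)*((1765169 + 2429968) + (969 + 388)²) = 31347212*(4195137 + 1357²)/9 = 31347212*(4195137 + 1841449)/9 = (31347212/9)*6036586 = 189230141098232/9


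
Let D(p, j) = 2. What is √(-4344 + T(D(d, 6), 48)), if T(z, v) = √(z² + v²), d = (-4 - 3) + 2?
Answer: √(-4344 + 2*√577) ≈ 65.544*I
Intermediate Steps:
d = -5 (d = -7 + 2 = -5)
T(z, v) = √(v² + z²)
√(-4344 + T(D(d, 6), 48)) = √(-4344 + √(48² + 2²)) = √(-4344 + √(2304 + 4)) = √(-4344 + √2308) = √(-4344 + 2*√577)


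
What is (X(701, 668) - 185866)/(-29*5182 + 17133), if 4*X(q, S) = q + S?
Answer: 148419/106516 ≈ 1.3934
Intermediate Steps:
X(q, S) = S/4 + q/4 (X(q, S) = (q + S)/4 = (S + q)/4 = S/4 + q/4)
(X(701, 668) - 185866)/(-29*5182 + 17133) = (((¼)*668 + (¼)*701) - 185866)/(-29*5182 + 17133) = ((167 + 701/4) - 185866)/(-150278 + 17133) = (1369/4 - 185866)/(-133145) = -742095/4*(-1/133145) = 148419/106516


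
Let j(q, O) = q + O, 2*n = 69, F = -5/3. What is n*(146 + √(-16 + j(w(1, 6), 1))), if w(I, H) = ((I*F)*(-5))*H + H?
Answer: 5037 + 69*√41/2 ≈ 5257.9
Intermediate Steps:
F = -5/3 (F = -5*⅓ = -5/3 ≈ -1.6667)
n = 69/2 (n = (½)*69 = 69/2 ≈ 34.500)
w(I, H) = H + 25*H*I/3 (w(I, H) = ((I*(-5/3))*(-5))*H + H = (-5*I/3*(-5))*H + H = (25*I/3)*H + H = 25*H*I/3 + H = H + 25*H*I/3)
j(q, O) = O + q
n*(146 + √(-16 + j(w(1, 6), 1))) = 69*(146 + √(-16 + (1 + (⅓)*6*(3 + 25*1))))/2 = 69*(146 + √(-16 + (1 + (⅓)*6*(3 + 25))))/2 = 69*(146 + √(-16 + (1 + (⅓)*6*28)))/2 = 69*(146 + √(-16 + (1 + 56)))/2 = 69*(146 + √(-16 + 57))/2 = 69*(146 + √41)/2 = 5037 + 69*√41/2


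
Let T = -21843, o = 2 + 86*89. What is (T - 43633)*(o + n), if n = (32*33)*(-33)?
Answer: 1780423392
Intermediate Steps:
n = -34848 (n = 1056*(-33) = -34848)
o = 7656 (o = 2 + 7654 = 7656)
(T - 43633)*(o + n) = (-21843 - 43633)*(7656 - 34848) = -65476*(-27192) = 1780423392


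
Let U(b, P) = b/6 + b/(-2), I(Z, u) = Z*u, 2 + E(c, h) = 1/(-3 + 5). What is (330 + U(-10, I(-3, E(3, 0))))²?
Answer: 1000000/9 ≈ 1.1111e+5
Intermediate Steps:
E(c, h) = -3/2 (E(c, h) = -2 + 1/(-3 + 5) = -2 + 1/2 = -2 + ½ = -3/2)
U(b, P) = -b/3 (U(b, P) = b*(⅙) + b*(-½) = b/6 - b/2 = -b/3)
(330 + U(-10, I(-3, E(3, 0))))² = (330 - ⅓*(-10))² = (330 + 10/3)² = (1000/3)² = 1000000/9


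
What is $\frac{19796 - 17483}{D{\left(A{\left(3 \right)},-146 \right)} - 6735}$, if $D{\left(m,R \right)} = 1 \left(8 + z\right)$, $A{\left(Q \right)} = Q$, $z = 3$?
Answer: $- \frac{2313}{6724} \approx -0.34399$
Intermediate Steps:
$D{\left(m,R \right)} = 11$ ($D{\left(m,R \right)} = 1 \left(8 + 3\right) = 1 \cdot 11 = 11$)
$\frac{19796 - 17483}{D{\left(A{\left(3 \right)},-146 \right)} - 6735} = \frac{19796 - 17483}{11 - 6735} = \frac{2313}{-6724} = 2313 \left(- \frac{1}{6724}\right) = - \frac{2313}{6724}$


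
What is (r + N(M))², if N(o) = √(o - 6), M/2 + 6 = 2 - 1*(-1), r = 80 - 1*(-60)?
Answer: 19588 + 560*I*√3 ≈ 19588.0 + 969.95*I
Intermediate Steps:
r = 140 (r = 80 + 60 = 140)
M = -6 (M = -12 + 2*(2 - 1*(-1)) = -12 + 2*(2 + 1) = -12 + 2*3 = -12 + 6 = -6)
N(o) = √(-6 + o)
(r + N(M))² = (140 + √(-6 - 6))² = (140 + √(-12))² = (140 + 2*I*√3)²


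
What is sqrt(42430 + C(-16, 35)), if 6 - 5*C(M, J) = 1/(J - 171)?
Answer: 3*sqrt(545005210)/340 ≈ 205.99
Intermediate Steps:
C(M, J) = 6/5 - 1/(5*(-171 + J)) (C(M, J) = 6/5 - 1/(5*(J - 171)) = 6/5 - 1/(5*(-171 + J)))
sqrt(42430 + C(-16, 35)) = sqrt(42430 + (-1027 + 6*35)/(5*(-171 + 35))) = sqrt(42430 + (1/5)*(-1027 + 210)/(-136)) = sqrt(42430 + (1/5)*(-1/136)*(-817)) = sqrt(42430 + 817/680) = sqrt(28853217/680) = 3*sqrt(545005210)/340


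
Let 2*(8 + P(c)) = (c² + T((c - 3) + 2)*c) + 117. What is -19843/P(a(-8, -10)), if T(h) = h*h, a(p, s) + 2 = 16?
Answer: -39686/2663 ≈ -14.903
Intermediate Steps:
a(p, s) = 14 (a(p, s) = -2 + 16 = 14)
T(h) = h²
P(c) = 101/2 + c²/2 + c*(-1 + c)²/2 (P(c) = -8 + ((c² + ((c - 3) + 2)²*c) + 117)/2 = -8 + ((c² + ((-3 + c) + 2)²*c) + 117)/2 = -8 + ((c² + (-1 + c)²*c) + 117)/2 = -8 + ((c² + c*(-1 + c)²) + 117)/2 = -8 + (117 + c² + c*(-1 + c)²)/2 = -8 + (117/2 + c²/2 + c*(-1 + c)²/2) = 101/2 + c²/2 + c*(-1 + c)²/2)
-19843/P(a(-8, -10)) = -19843/(101/2 + (½)*14 + (½)*14³ - ½*14²) = -19843/(101/2 + 7 + (½)*2744 - ½*196) = -19843/(101/2 + 7 + 1372 - 98) = -19843/2663/2 = -19843*2/2663 = -39686/2663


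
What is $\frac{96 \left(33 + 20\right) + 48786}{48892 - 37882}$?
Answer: $\frac{8979}{1835} \approx 4.8932$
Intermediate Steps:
$\frac{96 \left(33 + 20\right) + 48786}{48892 - 37882} = \frac{96 \cdot 53 + 48786}{11010} = \left(5088 + 48786\right) \frac{1}{11010} = 53874 \cdot \frac{1}{11010} = \frac{8979}{1835}$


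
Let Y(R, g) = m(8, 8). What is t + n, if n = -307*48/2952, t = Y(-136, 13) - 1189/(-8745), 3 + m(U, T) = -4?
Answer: -4250876/358545 ≈ -11.856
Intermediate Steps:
m(U, T) = -7 (m(U, T) = -3 - 4 = -7)
Y(R, g) = -7
t = -60026/8745 (t = -7 - 1189/(-8745) = -7 - 1189*(-1)/8745 = -7 - 1*(-1189/8745) = -7 + 1189/8745 = -60026/8745 ≈ -6.8640)
n = -614/123 (n = -14736*1/2952 = -614/123 ≈ -4.9919)
t + n = -60026/8745 - 614/123 = -4250876/358545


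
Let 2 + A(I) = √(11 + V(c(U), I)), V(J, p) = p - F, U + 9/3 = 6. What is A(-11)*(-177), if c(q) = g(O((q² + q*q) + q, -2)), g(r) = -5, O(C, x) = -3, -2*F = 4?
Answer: 354 - 177*√2 ≈ 103.68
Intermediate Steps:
U = 3 (U = -3 + 6 = 3)
F = -2 (F = -½*4 = -2)
c(q) = -5
V(J, p) = 2 + p (V(J, p) = p - 1*(-2) = p + 2 = 2 + p)
A(I) = -2 + √(13 + I) (A(I) = -2 + √(11 + (2 + I)) = -2 + √(13 + I))
A(-11)*(-177) = (-2 + √(13 - 11))*(-177) = (-2 + √2)*(-177) = 354 - 177*√2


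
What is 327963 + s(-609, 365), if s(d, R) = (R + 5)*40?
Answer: 342763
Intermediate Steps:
s(d, R) = 200 + 40*R (s(d, R) = (5 + R)*40 = 200 + 40*R)
327963 + s(-609, 365) = 327963 + (200 + 40*365) = 327963 + (200 + 14600) = 327963 + 14800 = 342763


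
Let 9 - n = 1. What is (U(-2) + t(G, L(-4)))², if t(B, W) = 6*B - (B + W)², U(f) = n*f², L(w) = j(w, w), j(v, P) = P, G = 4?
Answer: 3136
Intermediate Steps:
n = 8 (n = 9 - 1*1 = 9 - 1 = 8)
L(w) = w
U(f) = 8*f²
t(B, W) = -(B + W)² + 6*B
(U(-2) + t(G, L(-4)))² = (8*(-2)² + (-(4 - 4)² + 6*4))² = (8*4 + (-1*0² + 24))² = (32 + (-1*0 + 24))² = (32 + (0 + 24))² = (32 + 24)² = 56² = 3136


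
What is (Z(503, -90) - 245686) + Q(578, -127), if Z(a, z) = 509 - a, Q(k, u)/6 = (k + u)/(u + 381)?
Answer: -31200007/127 ≈ -2.4567e+5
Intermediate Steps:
Q(k, u) = 6*(k + u)/(381 + u) (Q(k, u) = 6*((k + u)/(u + 381)) = 6*((k + u)/(381 + u)) = 6*(k + u)/(381 + u))
(Z(503, -90) - 245686) + Q(578, -127) = ((509 - 1*503) - 245686) + 6*(578 - 127)/(381 - 127) = ((509 - 503) - 245686) + 6*451/254 = (6 - 245686) + 6*(1/254)*451 = -245680 + 1353/127 = -31200007/127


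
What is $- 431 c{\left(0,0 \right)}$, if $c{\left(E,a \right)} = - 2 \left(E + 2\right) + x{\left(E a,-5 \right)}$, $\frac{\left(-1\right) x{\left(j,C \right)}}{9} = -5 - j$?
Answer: $-17671$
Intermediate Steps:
$x{\left(j,C \right)} = 45 + 9 j$ ($x{\left(j,C \right)} = - 9 \left(-5 - j\right) = 45 + 9 j$)
$c{\left(E,a \right)} = 41 - 2 E + 9 E a$ ($c{\left(E,a \right)} = - 2 \left(E + 2\right) + \left(45 + 9 E a\right) = - 2 \left(2 + E\right) + \left(45 + 9 E a\right) = \left(-4 - 2 E\right) + \left(45 + 9 E a\right) = 41 - 2 E + 9 E a$)
$- 431 c{\left(0,0 \right)} = - 431 \left(41 - 0 + 9 \cdot 0 \cdot 0\right) = - 431 \left(41 + 0 + 0\right) = \left(-431\right) 41 = -17671$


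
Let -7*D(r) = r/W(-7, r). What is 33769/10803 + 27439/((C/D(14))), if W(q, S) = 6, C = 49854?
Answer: 1584711887/538572762 ≈ 2.9424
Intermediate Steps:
D(r) = -r/42 (D(r) = -r/(7*6) = -r/42)
33769/10803 + 27439/((C/D(14))) = 33769/10803 + 27439/((49854/((-1/42*14)))) = 33769*(1/10803) + 27439/((49854/(-⅓))) = 33769/10803 + 27439/((49854*(-3))) = 33769/10803 + 27439/(-149562) = 33769/10803 + 27439*(-1/149562) = 33769/10803 - 27439/149562 = 1584711887/538572762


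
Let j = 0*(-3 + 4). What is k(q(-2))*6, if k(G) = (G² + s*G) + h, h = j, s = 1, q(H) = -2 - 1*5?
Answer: 252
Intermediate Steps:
q(H) = -7 (q(H) = -2 - 5 = -7)
j = 0 (j = 0*1 = 0)
h = 0
k(G) = G + G² (k(G) = (G² + 1*G) + 0 = (G² + G) + 0 = (G + G²) + 0 = G + G²)
k(q(-2))*6 = -7*(1 - 7)*6 = -7*(-6)*6 = 42*6 = 252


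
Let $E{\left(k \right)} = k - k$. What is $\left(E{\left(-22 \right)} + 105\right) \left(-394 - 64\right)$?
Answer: $-48090$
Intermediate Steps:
$E{\left(k \right)} = 0$
$\left(E{\left(-22 \right)} + 105\right) \left(-394 - 64\right) = \left(0 + 105\right) \left(-394 - 64\right) = 105 \left(-458\right) = -48090$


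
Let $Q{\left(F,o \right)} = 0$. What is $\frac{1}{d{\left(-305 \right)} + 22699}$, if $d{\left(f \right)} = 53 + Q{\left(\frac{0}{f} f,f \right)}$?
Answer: $\frac{1}{22752} \approx 4.3952 \cdot 10^{-5}$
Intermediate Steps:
$d{\left(f \right)} = 53$ ($d{\left(f \right)} = 53 + 0 = 53$)
$\frac{1}{d{\left(-305 \right)} + 22699} = \frac{1}{53 + 22699} = \frac{1}{22752}$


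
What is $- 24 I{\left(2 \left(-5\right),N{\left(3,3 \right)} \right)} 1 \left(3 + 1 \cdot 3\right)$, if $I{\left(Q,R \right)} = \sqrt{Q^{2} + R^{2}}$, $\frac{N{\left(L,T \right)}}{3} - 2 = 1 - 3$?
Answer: $-1440$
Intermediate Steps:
$N{\left(L,T \right)} = 0$ ($N{\left(L,T \right)} = 6 + 3 \left(1 - 3\right) = 6 + 3 \left(-2\right) = 6 - 6 = 0$)
$- 24 I{\left(2 \left(-5\right),N{\left(3,3 \right)} \right)} 1 \left(3 + 1 \cdot 3\right) = - 24 \sqrt{\left(2 \left(-5\right)\right)^{2} + 0^{2}} \cdot 1 \left(3 + 1 \cdot 3\right) = - 24 \sqrt{\left(-10\right)^{2} + 0} \cdot 1 \left(3 + 3\right) = - 24 \sqrt{100 + 0} \cdot 1 \cdot 6 = - 24 \sqrt{100} \cdot 6 = \left(-24\right) 10 \cdot 6 = \left(-240\right) 6 = -1440$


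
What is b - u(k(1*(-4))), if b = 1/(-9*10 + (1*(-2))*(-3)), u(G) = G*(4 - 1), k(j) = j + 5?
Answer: -253/84 ≈ -3.0119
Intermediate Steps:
k(j) = 5 + j
u(G) = 3*G (u(G) = G*3 = 3*G)
b = -1/84 (b = 1/(-90 - 2*(-3)) = 1/(-90 + 6) = 1/(-84) = -1/84 ≈ -0.011905)
b - u(k(1*(-4))) = -1/84 - 3*(5 + 1*(-4)) = -1/84 - 3*(5 - 4) = -1/84 - 3 = -253/84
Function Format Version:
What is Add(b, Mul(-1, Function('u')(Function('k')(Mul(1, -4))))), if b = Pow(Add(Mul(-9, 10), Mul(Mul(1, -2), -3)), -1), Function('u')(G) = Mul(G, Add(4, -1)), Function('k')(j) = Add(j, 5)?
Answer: Rational(-253, 84) ≈ -3.0119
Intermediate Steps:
Function('k')(j) = Add(5, j)
Function('u')(G) = Mul(3, G) (Function('u')(G) = Mul(G, 3) = Mul(3, G))
b = Rational(-1, 84) (b = Pow(Add(-90, Mul(-2, -3)), -1) = Pow(Add(-90, 6), -1) = Pow(-84, -1) = Rational(-1, 84) ≈ -0.011905)
Add(b, Mul(-1, Function('u')(Function('k')(Mul(1, -4))))) = Add(Rational(-1, 84), Mul(-1, Mul(3, Add(5, Mul(1, -4))))) = Add(Rational(-1, 84), Mul(-1, Mul(3, Add(5, -4)))) = Add(Rational(-1, 84), Mul(-1, Mul(3, 1))) = Add(Rational(-1, 84), Mul(-1, 3)) = Add(Rational(-1, 84), -3) = Rational(-253, 84)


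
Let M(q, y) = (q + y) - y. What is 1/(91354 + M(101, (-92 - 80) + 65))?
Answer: 1/91455 ≈ 1.0934e-5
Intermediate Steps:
M(q, y) = q
1/(91354 + M(101, (-92 - 80) + 65)) = 1/(91354 + 101) = 1/91455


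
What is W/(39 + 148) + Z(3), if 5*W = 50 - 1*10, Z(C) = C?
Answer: 569/187 ≈ 3.0428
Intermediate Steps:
W = 8 (W = (50 - 1*10)/5 = (50 - 10)/5 = (1/5)*40 = 8)
W/(39 + 148) + Z(3) = 8/(39 + 148) + 3 = 8/187 + 3 = 569/187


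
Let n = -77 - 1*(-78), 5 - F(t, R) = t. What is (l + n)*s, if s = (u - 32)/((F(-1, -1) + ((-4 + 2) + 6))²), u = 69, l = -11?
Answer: -37/10 ≈ -3.7000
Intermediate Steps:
F(t, R) = 5 - t
s = 37/100 (s = (69 - 32)/(((5 - 1*(-1)) + ((-4 + 2) + 6))²) = 37/(((5 + 1) + (-2 + 6))²) = 37/((6 + 4)²) = 37/(10²) = 37/100 ≈ 0.37000)
n = 1 (n = -77 + 78 = 1)
(l + n)*s = (-11 + 1)*(37/100) = -10*37/100 = -37/10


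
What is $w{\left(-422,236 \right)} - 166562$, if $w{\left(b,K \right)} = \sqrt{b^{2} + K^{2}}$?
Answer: $-166562 + 2 \sqrt{58445} \approx -1.6608 \cdot 10^{5}$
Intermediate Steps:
$w{\left(b,K \right)} = \sqrt{K^{2} + b^{2}}$
$w{\left(-422,236 \right)} - 166562 = \sqrt{236^{2} + \left(-422\right)^{2}} - 166562 = \sqrt{55696 + 178084} - 166562 = \sqrt{233780} - 166562 = 2 \sqrt{58445} - 166562 = -166562 + 2 \sqrt{58445}$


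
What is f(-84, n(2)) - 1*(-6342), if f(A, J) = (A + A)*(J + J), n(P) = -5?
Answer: 8022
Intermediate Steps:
f(A, J) = 4*A*J (f(A, J) = (2*A)*(2*J) = 4*A*J)
f(-84, n(2)) - 1*(-6342) = 4*(-84)*(-5) - 1*(-6342) = 1680 + 6342 = 8022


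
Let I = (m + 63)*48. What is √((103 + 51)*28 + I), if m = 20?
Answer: 2*√2074 ≈ 91.082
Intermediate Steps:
I = 3984 (I = (20 + 63)*48 = 83*48 = 3984)
√((103 + 51)*28 + I) = √((103 + 51)*28 + 3984) = √(154*28 + 3984) = √(4312 + 3984) = √8296 = 2*√2074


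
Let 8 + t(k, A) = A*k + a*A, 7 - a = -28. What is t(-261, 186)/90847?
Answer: -42044/90847 ≈ -0.46280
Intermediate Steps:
a = 35 (a = 7 - 1*(-28) = 7 + 28 = 35)
t(k, A) = -8 + 35*A + A*k (t(k, A) = -8 + (A*k + 35*A) = -8 + (35*A + A*k) = -8 + 35*A + A*k)
t(-261, 186)/90847 = (-8 + 35*186 + 186*(-261))/90847 = (-8 + 6510 - 48546)*(1/90847) = -42044*1/90847 = -42044/90847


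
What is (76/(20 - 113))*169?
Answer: -12844/93 ≈ -138.11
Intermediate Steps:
(76/(20 - 113))*169 = (76/(-93))*169 = -1/93*76*169 = -76/93*169 = -12844/93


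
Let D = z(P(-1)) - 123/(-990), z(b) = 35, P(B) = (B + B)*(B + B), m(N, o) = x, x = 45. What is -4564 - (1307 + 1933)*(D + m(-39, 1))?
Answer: -2905832/11 ≈ -2.6417e+5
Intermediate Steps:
m(N, o) = 45
P(B) = 4*B² (P(B) = (2*B)*(2*B) = 4*B²)
D = 11591/330 (D = 35 - 123/(-990) = 35 - 123*(-1/990) = 35 + 41/330 = 11591/330 ≈ 35.124)
-4564 - (1307 + 1933)*(D + m(-39, 1)) = -4564 - (1307 + 1933)*(11591/330 + 45) = -4564 - 3240*26441/330 = -4564 - 1*2855628/11 = -4564 - 2855628/11 = -2905832/11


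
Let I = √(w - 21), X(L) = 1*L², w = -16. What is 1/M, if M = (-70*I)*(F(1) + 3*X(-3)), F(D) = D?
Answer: I*√37/72520 ≈ 8.3877e-5*I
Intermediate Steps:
X(L) = L²
I = I*√37 (I = √(-16 - 21) = √(-37) = I*√37 ≈ 6.0828*I)
M = -1960*I*√37 (M = (-70*I*√37)*(1 + 3*(-3)²) = (-70*I*√37)*(1 + 3*9) = (-70*I*√37)*(1 + 27) = -70*I*√37*28 = -1960*I*√37 ≈ -11922.0*I)
1/M = 1/(-1960*I*√37) = I*√37/72520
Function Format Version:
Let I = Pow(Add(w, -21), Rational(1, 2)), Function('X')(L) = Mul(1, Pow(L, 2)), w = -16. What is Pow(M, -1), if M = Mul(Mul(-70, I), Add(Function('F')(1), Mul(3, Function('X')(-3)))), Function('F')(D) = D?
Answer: Mul(Rational(1, 72520), I, Pow(37, Rational(1, 2))) ≈ Mul(8.3877e-5, I)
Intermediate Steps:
Function('X')(L) = Pow(L, 2)
I = Mul(I, Pow(37, Rational(1, 2))) (I = Pow(Add(-16, -21), Rational(1, 2)) = Pow(-37, Rational(1, 2)) = Mul(I, Pow(37, Rational(1, 2))) ≈ Mul(6.0828, I))
M = Mul(-1960, I, Pow(37, Rational(1, 2))) (M = Mul(Mul(-70, Mul(I, Pow(37, Rational(1, 2)))), Add(1, Mul(3, Pow(-3, 2)))) = Mul(Mul(-70, I, Pow(37, Rational(1, 2))), Add(1, Mul(3, 9))) = Mul(Mul(-70, I, Pow(37, Rational(1, 2))), Add(1, 27)) = Mul(Mul(-70, I, Pow(37, Rational(1, 2))), 28) = Mul(-1960, I, Pow(37, Rational(1, 2))) ≈ Mul(-11922., I))
Pow(M, -1) = Pow(Mul(-1960, I, Pow(37, Rational(1, 2))), -1) = Mul(Rational(1, 72520), I, Pow(37, Rational(1, 2)))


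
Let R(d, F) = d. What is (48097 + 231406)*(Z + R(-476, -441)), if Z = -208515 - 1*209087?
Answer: -116854055234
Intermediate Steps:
Z = -417602 (Z = -208515 - 209087 = -417602)
(48097 + 231406)*(Z + R(-476, -441)) = (48097 + 231406)*(-417602 - 476) = 279503*(-418078) = -116854055234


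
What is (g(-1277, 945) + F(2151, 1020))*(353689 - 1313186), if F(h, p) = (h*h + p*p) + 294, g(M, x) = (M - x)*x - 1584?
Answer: -3421682401137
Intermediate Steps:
g(M, x) = -1584 + x*(M - x) (g(M, x) = x*(M - x) - 1584 = -1584 + x*(M - x))
F(h, p) = 294 + h² + p² (F(h, p) = (h² + p²) + 294 = 294 + h² + p²)
(g(-1277, 945) + F(2151, 1020))*(353689 - 1313186) = ((-1584 - 1*945² - 1277*945) + (294 + 2151² + 1020²))*(353689 - 1313186) = ((-1584 - 1*893025 - 1206765) + (294 + 4626801 + 1040400))*(-959497) = ((-1584 - 893025 - 1206765) + 5667495)*(-959497) = (-2101374 + 5667495)*(-959497) = 3566121*(-959497) = -3421682401137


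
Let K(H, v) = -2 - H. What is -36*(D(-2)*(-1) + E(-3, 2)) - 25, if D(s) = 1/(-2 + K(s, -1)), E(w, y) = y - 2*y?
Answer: 29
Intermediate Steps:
E(w, y) = -y
D(s) = 1/(-4 - s) (D(s) = 1/(-2 + (-2 - s)) = 1/(-4 - s))
-36*(D(-2)*(-1) + E(-3, 2)) - 25 = -36*(-1/(4 - 2)*(-1) - 1*2) - 25 = -36*(-1/2*(-1) - 2) - 25 = -36*(-1*½*(-1) - 2) - 25 = -36*(-½*(-1) - 2) - 25 = -36*(½ - 2) - 25 = -36*(-3/2) - 25 = 54 - 25 = 29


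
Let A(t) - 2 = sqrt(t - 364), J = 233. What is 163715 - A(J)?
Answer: 163713 - I*sqrt(131) ≈ 1.6371e+5 - 11.446*I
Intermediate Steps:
A(t) = 2 + sqrt(-364 + t) (A(t) = 2 + sqrt(t - 364) = 2 + sqrt(-364 + t))
163715 - A(J) = 163715 - (2 + sqrt(-364 + 233)) = 163715 - (2 + sqrt(-131)) = 163715 - (2 + I*sqrt(131)) = 163715 + (-2 - I*sqrt(131)) = 163713 - I*sqrt(131)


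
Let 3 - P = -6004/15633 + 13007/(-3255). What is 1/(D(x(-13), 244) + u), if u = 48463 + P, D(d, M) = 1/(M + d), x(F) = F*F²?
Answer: 16961805/822145126262 ≈ 2.0631e-5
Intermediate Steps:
x(F) = F³
P = 125179232/16961805 (P = 3 - (-6004/15633 + 13007/(-3255)) = 3 - (-6004*1/15633 + 13007*(-1/3255)) = 3 - (-6004/15633 - 13007/3255) = 3 - 1*(-74293817/16961805) = 3 + 74293817/16961805 = 125179232/16961805 ≈ 7.3801)
u = 822145134947/16961805 (u = 48463 + 125179232/16961805 = 822145134947/16961805 ≈ 48470.)
1/(D(x(-13), 244) + u) = 1/(1/(244 + (-13)³) + 822145134947/16961805) = 1/(1/(244 - 2197) + 822145134947/16961805) = 1/(1/(-1953) + 822145134947/16961805) = 1/(-1/1953 + 822145134947/16961805) = 1/(822145126262/16961805) = 16961805/822145126262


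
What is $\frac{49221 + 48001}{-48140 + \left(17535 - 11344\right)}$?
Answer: $- \frac{97222}{41949} \approx -2.3176$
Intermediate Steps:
$\frac{49221 + 48001}{-48140 + \left(17535 - 11344\right)} = \frac{97222}{-48140 + \left(17535 - 11344\right)} = \frac{97222}{-48140 + 6191} = \frac{97222}{-41949} = 97222 \left(- \frac{1}{41949}\right) = - \frac{97222}{41949}$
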